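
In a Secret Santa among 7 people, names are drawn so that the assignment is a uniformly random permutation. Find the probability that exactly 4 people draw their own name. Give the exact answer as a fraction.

1/72

Choose which 4 of the 7 are fixed: C(7,4) = 35 ways.
The remaining 3 must have no fixed point: D(3) = 2.
P = 35·2/5040 = 1/72.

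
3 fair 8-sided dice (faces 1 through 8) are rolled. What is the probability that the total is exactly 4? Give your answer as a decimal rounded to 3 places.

There are 8^3 = 512 equally likely outcomes.
The number of ordered 3-tuples from {1,…,8} summing to 4 is 3.
P(sum = 4) = 3/512 ≈ 0.006.

0.006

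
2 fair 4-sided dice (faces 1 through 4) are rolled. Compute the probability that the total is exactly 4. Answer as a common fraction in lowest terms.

3/16

There are 4^2 = 16 equally likely outcomes.
The number of ordered 2-tuples from {1,…,4} summing to 4 is 3.
P(sum = 4) = 3/16.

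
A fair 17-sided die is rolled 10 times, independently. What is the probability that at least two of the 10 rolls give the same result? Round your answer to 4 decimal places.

P(all 10 different) = 17/17 · 16/17 · ··· · 8/17 ≈ 0.0350.
P(at least two equal) = 1 − 0.0350 = 0.9650.

0.9650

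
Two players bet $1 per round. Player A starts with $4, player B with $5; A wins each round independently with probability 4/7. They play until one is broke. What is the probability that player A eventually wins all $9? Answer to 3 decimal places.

0.739

Let r = q/p = (3/7)/(4/7) = 3/4. The recurrence P(i) = p·P(i+1) + q·P(i−1) with P(0)=0, P(9)=1 gives P(i) = (1 − r^i)/(1 − r^9).
P(4) = (1 − (3/4)^4) / (1 − (3/4)^9) = 179200/242461 ≈ 0.739.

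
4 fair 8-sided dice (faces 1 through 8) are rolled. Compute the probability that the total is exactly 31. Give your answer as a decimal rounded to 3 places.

0.001

There are 8^4 = 4096 equally likely outcomes.
The number of ordered 4-tuples from {1,…,8} summing to 31 is 4.
P(sum = 31) = 4/4096 = 1/1024 ≈ 0.001.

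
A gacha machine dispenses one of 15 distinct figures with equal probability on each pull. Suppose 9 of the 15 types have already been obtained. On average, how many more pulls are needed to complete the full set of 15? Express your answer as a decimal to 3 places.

Starting from 9 distinct types, each trial gives a new one with probability (15−i)/15 when i types are held, so the wait for the next new type is 15/(15−i).
E = 15/6 + 15/5 + 15/4 + 15/3 + 15/2 + 15/1 = 147/4 ≈ 36.750.

36.750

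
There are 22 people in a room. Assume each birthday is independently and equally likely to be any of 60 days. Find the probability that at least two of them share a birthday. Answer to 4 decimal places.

0.9879

It's easier to compute the probability that all 22 are distinct.
P(all distinct) = 60/60 · 59/60 · ··· · 39/60 ≈ 0.0121.
So the probability of at least one match is 1 − 0.0121 = 0.9879.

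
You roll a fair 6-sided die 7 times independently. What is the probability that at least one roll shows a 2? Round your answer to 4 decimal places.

0.7209

P(no roll shows a 2) = (5/6)^7 ≈ 0.2791.
P(at least one) = 1 − 0.2791 = 0.7209.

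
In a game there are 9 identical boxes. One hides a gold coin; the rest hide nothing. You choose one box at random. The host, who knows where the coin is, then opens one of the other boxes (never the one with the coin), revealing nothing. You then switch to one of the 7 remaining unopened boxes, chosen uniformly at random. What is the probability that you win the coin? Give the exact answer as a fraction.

Your original box holds the coin with probability 1/9, so the other 8 collectively hold it with probability 8/9.
The host can always find an empty box to open, so this doesn't change that 8/9; it is now spread over the 7 remaining unopened boxes.
P(win by switching) = (8/9) · (1/7) = 8/63.

8/63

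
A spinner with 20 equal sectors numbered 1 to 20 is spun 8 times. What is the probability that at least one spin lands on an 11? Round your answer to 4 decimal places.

P(no spin lands on an 11) = (19/20)^8 ≈ 0.6634.
P(at least one) = 1 − 0.6634 = 0.3366.

0.3366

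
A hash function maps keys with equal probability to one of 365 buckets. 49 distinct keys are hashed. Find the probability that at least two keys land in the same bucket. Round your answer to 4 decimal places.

It's easier to compute the probability that all 49 are distinct.
P(all distinct) = 365/365 · 364/365 · ··· · 317/365 ≈ 0.0342.
So the probability of at least one match is 1 − 0.0342 = 0.9658.

0.9658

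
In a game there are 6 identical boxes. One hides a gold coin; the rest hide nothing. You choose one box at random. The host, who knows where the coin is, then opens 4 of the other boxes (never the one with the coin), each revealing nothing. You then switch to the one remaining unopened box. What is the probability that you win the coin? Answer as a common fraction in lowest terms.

5/6

Your original box holds the coin with probability 1/6, so the other 5 collectively hold it with probability 5/6.
The host can always find 4 empty boxes to open, so the reveals don't change that 5/6; it is now spread over the 1 remaining unopened box.
P(win by switching) = (5/6) · (1/1) = 5/6.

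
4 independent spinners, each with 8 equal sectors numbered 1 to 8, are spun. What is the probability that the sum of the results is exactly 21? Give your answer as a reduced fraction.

There are 8^4 = 4096 equally likely outcomes.
The number of ordered 4-tuples from {1,…,8} summing to 21 is 284.
P(sum = 21) = 284/4096 = 71/1024.

71/1024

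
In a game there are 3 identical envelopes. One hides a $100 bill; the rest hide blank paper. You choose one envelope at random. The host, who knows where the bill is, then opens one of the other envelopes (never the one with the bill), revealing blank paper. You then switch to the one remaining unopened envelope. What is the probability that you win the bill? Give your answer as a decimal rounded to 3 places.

0.667

Your original envelope holds the bill with probability 1/3, so the other 2 collectively hold it with probability 2/3.
The host can always find an empty envelope to open, so this doesn't change that 2/3; it is now spread over the 1 remaining unopened envelope.
P(win by switching) = (2/3) · (1/1) = 2/3 ≈ 0.667.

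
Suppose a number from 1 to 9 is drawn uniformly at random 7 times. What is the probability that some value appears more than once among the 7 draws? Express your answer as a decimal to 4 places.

P(all 7 different) = 9/9 · 8/9 · ··· · 3/9 ≈ 0.0379.
P(at least two equal) = 1 − 0.0379 = 0.9621.

0.9621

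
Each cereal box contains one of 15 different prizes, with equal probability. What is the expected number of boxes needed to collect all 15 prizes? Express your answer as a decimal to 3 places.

49.773

After i distinct types are collected, each trial gives a new one with probability (15−i)/15, so the expected wait for the next new type is 15/(15−i).
E = 15/15 + 15/14 + 15/13 + 15/12 + 15/11 + 15/10 + 15/9 + 15/8 + 15/7 + 15/6 + 15/5 + 15/4 + 15/3 + 15/2 + 15/1 = 1195757/24024 ≈ 49.773.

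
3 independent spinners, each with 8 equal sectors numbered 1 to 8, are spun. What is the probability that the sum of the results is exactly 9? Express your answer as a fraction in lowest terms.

There are 8^3 = 512 equally likely outcomes.
The number of ordered 3-tuples from {1,…,8} summing to 9 is 28.
P(sum = 9) = 28/512 = 7/128.

7/128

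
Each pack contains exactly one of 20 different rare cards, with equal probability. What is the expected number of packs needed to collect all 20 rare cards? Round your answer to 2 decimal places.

71.95

After i distinct types are collected, each trial gives a new one with probability (20−i)/20, so the expected wait for the next new type is 20/(20−i).
E = 20/20 + 20/19 + 20/18 + 20/17 + 20/16 + 20/15 + 20/14 + 20/13 + 20/12 + 20/11 + 20/10 + 20/9 + 20/8 + 20/7 + 20/6 + 20/5 + 20/4 + 20/3 + 20/2 + 20/1 = 279175675/3879876 ≈ 71.95.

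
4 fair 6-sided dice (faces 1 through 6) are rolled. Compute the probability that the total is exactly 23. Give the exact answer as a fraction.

1/324

There are 6^4 = 1296 equally likely outcomes.
The number of ordered 4-tuples from {1,…,6} summing to 23 is 4.
P(sum = 23) = 4/1296 = 1/324.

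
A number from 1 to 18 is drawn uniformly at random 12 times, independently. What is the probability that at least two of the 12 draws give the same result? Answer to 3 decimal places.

0.992

P(all 12 different) = 18/18 · 17/18 · ··· · 7/18 ≈ 0.008.
P(at least two equal) = 1 − 0.008 = 0.992.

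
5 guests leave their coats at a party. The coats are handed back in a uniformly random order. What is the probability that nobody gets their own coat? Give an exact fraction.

This is the derangement probability: permutations of 5 with no fixed point.
D(5) = 5! · (1 − 1/1! + 1/2! − ··· + (−1)^5/5!) = 44.
P = 44/120 = 11/30.

11/30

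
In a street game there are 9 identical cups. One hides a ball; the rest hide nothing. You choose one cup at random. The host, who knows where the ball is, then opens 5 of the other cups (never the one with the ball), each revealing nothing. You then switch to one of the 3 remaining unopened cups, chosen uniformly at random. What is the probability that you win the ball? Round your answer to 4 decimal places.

0.2963

Your original cup holds the ball with probability 1/9, so the other 8 collectively hold it with probability 8/9.
The host can always find 5 empty cups to open, so the reveals don't change that 8/9; it is now spread over the 3 remaining unopened cups.
P(win by switching) = (8/9) · (1/3) = 8/27 ≈ 0.2963.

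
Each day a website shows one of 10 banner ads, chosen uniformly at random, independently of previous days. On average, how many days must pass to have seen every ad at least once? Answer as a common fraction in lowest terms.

7381/252

After i distinct types are collected, each trial gives a new one with probability (10−i)/10, so the expected wait for the next new type is 10/(10−i).
E = 10/10 + 10/9 + 10/8 + 10/7 + 10/6 + 10/5 + 10/4 + 10/3 + 10/2 + 10/1 = 7381/252.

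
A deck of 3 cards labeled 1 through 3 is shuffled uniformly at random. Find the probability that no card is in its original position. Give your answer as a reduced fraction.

This is the derangement probability: permutations of 3 with no fixed point.
D(3) = 3! · (1 − 1/1! + 1/2! − ··· + (−1)^3/3!) = 2.
P = 2/6 = 1/3.

1/3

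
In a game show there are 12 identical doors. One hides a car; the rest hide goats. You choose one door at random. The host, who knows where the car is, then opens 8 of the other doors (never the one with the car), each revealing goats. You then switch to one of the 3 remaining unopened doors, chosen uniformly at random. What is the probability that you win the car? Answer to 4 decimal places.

0.3056

Your original door holds the car with probability 1/12, so the other 11 collectively hold it with probability 11/12.
The host can always find 8 empty doors to open, so the reveals don't change that 11/12; it is now spread over the 3 remaining unopened doors.
P(win by switching) = (11/12) · (1/3) = 11/36 ≈ 0.3056.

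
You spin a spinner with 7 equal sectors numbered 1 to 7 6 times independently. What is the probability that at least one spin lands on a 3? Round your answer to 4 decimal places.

P(no spin lands on a 3) = (6/7)^6 ≈ 0.3966.
P(at least one) = 1 − 0.3966 = 0.6034.

0.6034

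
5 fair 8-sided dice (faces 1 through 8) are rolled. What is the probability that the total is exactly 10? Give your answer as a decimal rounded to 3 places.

0.004

There are 8^5 = 32768 equally likely outcomes.
The number of ordered 5-tuples from {1,…,8} summing to 10 is 126.
P(sum = 10) = 126/32768 = 63/16384 ≈ 0.004.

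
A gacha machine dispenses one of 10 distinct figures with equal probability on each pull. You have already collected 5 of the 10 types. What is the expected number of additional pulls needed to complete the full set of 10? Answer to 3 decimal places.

Starting from 5 distinct types, each trial gives a new one with probability (10−i)/10 when i types are held, so the wait for the next new type is 10/(10−i).
E = 10/5 + 10/4 + 10/3 + 10/2 + 10/1 = 137/6 ≈ 22.833.

22.833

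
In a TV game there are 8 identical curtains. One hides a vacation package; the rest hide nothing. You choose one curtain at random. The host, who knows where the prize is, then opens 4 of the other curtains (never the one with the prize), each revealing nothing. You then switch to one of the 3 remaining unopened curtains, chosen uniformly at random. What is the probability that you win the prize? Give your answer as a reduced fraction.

Your original curtain holds the prize with probability 1/8, so the other 7 collectively hold it with probability 7/8.
The host can always find 4 empty curtains to open, so the reveals don't change that 7/8; it is now spread over the 3 remaining unopened curtains.
P(win by switching) = (7/8) · (1/3) = 7/24.

7/24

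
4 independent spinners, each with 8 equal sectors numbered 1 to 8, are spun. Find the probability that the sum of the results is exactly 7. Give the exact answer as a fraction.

5/1024

There are 8^4 = 4096 equally likely outcomes.
The number of ordered 4-tuples from {1,…,8} summing to 7 is 20.
P(sum = 7) = 20/4096 = 5/1024.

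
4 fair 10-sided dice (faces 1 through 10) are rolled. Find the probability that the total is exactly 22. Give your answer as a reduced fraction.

There are 10^4 = 10000 equally likely outcomes.
The number of ordered 4-tuples from {1,…,10} summing to 22 is 670.
P(sum = 22) = 670/10000 = 67/1000.

67/1000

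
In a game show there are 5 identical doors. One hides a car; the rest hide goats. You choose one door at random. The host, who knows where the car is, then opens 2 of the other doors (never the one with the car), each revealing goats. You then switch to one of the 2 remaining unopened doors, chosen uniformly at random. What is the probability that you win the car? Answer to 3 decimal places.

0.400

Your original door holds the car with probability 1/5, so the other 4 collectively hold it with probability 4/5.
The host can always find 2 empty doors to open, so the reveals don't change that 4/5; it is now spread over the 2 remaining unopened doors.
P(win by switching) = (4/5) · (1/2) = 2/5 ≈ 0.400.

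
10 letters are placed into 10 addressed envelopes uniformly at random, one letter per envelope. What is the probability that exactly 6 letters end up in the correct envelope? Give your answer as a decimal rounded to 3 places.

Choose which 6 of the 10 are fixed: C(10,6) = 210 ways.
The remaining 4 must have no fixed point: D(4) = 9.
P = 210·9/3628800 = 1/1920 ≈ 0.001.

0.001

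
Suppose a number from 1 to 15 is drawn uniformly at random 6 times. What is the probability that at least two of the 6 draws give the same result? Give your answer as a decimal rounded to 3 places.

0.684

P(all 6 different) = 15/15 · 14/15 · ··· · 10/15 ≈ 0.316.
P(at least two equal) = 1 − 0.316 = 0.684.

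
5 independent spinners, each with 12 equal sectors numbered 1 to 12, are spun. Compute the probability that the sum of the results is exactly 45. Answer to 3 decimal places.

There are 12^5 = 248832 equally likely outcomes.
The number of ordered 5-tuples from {1,…,12} summing to 45 is 3701.
P(sum = 45) = 3701/248832 ≈ 0.015.

0.015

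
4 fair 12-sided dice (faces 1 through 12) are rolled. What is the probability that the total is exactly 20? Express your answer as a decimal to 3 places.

0.040

There are 12^4 = 20736 equally likely outcomes.
The number of ordered 4-tuples from {1,…,12} summing to 20 is 829.
P(sum = 20) = 829/20736 ≈ 0.040.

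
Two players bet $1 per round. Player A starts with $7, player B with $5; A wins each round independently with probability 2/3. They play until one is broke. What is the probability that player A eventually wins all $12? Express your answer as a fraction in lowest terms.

Let r = q/p = (1/3)/(2/3) = 1/2. The recurrence P(i) = p·P(i+1) + q·P(i−1) with P(0)=0, P(12)=1 gives P(i) = (1 − r^i)/(1 − r^12).
P(7) = (1 − (1/2)^7) / (1 − (1/2)^12) = 4064/4095.

4064/4095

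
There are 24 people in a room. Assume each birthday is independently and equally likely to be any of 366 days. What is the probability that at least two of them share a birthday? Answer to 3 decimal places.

0.537

It's easier to compute the probability that all 24 are distinct.
P(all distinct) = 366/366 · 365/366 · ··· · 343/366 ≈ 0.463.
So the probability of at least one match is 1 − 0.463 = 0.537.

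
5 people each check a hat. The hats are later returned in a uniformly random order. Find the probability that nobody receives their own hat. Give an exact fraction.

This is the derangement probability: permutations of 5 with no fixed point.
D(5) = 5! · (1 − 1/1! + 1/2! − ··· + (−1)^5/5!) = 44.
P = 44/120 = 11/30.

11/30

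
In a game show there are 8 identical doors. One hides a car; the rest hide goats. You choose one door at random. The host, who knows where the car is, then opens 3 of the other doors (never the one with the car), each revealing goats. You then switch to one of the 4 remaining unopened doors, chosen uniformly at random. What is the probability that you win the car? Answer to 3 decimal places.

Your original door holds the car with probability 1/8, so the other 7 collectively hold it with probability 7/8.
The host can always find 3 empty doors to open, so the reveals don't change that 7/8; it is now spread over the 4 remaining unopened doors.
P(win by switching) = (7/8) · (1/4) = 7/32 ≈ 0.219.

0.219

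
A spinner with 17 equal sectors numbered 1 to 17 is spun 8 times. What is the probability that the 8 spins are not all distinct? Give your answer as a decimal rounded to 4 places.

0.8595

P(all 8 different) = 17/17 · 16/17 · ··· · 10/17 ≈ 0.1405.
P(at least two equal) = 1 − 0.1405 = 0.8595.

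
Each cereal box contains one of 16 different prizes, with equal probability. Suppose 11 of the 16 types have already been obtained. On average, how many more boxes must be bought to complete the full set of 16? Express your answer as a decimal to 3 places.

Starting from 11 distinct types, each trial gives a new one with probability (16−i)/16 when i types are held, so the wait for the next new type is 16/(16−i).
E = 16/5 + 16/4 + 16/3 + 16/2 + 16/1 = 548/15 ≈ 36.533.

36.533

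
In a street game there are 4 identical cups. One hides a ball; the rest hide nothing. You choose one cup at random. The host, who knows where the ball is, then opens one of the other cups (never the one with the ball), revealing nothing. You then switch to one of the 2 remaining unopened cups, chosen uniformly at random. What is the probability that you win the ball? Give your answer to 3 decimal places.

0.375

Your original cup holds the ball with probability 1/4, so the other 3 collectively hold it with probability 3/4.
The host can always find an empty cup to open, so this doesn't change that 3/4; it is now spread over the 2 remaining unopened cups.
P(win by switching) = (3/4) · (1/2) = 3/8 ≈ 0.375.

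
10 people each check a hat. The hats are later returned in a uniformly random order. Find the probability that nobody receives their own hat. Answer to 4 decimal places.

0.3679

This is the derangement probability: permutations of 10 with no fixed point.
D(10) = 10! · (1 − 1/1! + 1/2! − ··· + (−1)^10/10!) = 1334961.
P = 1334961/3628800 = 16481/44800 ≈ 0.3679.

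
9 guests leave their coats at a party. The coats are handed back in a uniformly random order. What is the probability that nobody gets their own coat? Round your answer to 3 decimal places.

This is the derangement probability: permutations of 9 with no fixed point.
D(9) = 9! · (1 − 1/1! + 1/2! − ··· + (−1)^9/9!) = 133496.
P = 133496/362880 = 16687/45360 ≈ 0.368.

0.368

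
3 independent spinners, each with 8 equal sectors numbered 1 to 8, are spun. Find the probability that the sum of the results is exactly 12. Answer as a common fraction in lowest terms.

There are 8^3 = 512 equally likely outcomes.
The number of ordered 3-tuples from {1,…,8} summing to 12 is 46.
P(sum = 12) = 46/512 = 23/256.

23/256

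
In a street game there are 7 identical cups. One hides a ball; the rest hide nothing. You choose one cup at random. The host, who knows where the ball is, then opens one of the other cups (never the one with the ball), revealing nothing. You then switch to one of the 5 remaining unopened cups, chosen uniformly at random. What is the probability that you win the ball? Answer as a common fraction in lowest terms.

Your original cup holds the ball with probability 1/7, so the other 6 collectively hold it with probability 6/7.
The host can always find an empty cup to open, so this doesn't change that 6/7; it is now spread over the 5 remaining unopened cups.
P(win by switching) = (6/7) · (1/5) = 6/35.

6/35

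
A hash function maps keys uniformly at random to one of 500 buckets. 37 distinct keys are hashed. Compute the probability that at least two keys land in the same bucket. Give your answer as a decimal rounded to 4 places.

It's easier to compute the probability that all 37 are distinct.
P(all distinct) = 500/500 · 499/500 · ··· · 464/500 ≈ 0.2552.
So the probability of at least one match is 1 − 0.2552 = 0.7448.

0.7448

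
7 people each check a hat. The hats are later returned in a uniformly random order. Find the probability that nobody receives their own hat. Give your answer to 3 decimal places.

This is the derangement probability: permutations of 7 with no fixed point.
D(7) = 7! · (1 − 1/1! + 1/2! − ··· + (−1)^7/7!) = 1854.
P = 1854/5040 = 103/280 ≈ 0.368.

0.368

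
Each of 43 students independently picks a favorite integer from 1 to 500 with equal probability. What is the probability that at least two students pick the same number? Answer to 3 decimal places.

0.844

It's easier to compute the probability that all 43 are distinct.
P(all distinct) = 500/500 · 499/500 · ··· · 458/500 ≈ 0.156.
So the probability of at least one match is 1 − 0.156 = 0.844.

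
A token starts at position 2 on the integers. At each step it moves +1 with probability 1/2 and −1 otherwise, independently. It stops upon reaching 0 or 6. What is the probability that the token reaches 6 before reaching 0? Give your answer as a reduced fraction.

1/3

With a fair step, P(i) = ½P(i−1) + ½P(i+1) with P(0)=0, P(6)=1 has the linear solution P(i) = i/6.
P(2) = 2/6 = 1/3.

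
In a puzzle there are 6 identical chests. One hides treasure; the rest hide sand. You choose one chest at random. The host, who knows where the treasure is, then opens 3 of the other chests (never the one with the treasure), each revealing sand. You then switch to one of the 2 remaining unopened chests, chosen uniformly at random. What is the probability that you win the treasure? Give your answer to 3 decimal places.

Your original chest holds the treasure with probability 1/6, so the other 5 collectively hold it with probability 5/6.
The host can always find 3 empty chests to open, so the reveals don't change that 5/6; it is now spread over the 2 remaining unopened chests.
P(win by switching) = (5/6) · (1/2) = 5/12 ≈ 0.417.

0.417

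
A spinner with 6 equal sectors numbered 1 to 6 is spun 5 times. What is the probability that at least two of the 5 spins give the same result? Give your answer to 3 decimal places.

P(all 5 different) = 6/6 · 5/6 · ··· · 2/6 ≈ 0.093.
P(at least two equal) = 1 − 0.093 = 0.907.

0.907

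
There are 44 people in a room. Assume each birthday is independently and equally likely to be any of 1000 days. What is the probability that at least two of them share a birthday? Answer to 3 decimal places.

It's easier to compute the probability that all 44 are distinct.
P(all distinct) = 1000/1000 · 999/1000 · ··· · 957/1000 ≈ 0.383.
So the probability of at least one match is 1 − 0.383 = 0.617.

0.617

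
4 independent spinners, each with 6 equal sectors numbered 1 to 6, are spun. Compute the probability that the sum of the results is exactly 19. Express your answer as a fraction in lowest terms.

There are 6^4 = 1296 equally likely outcomes.
The number of ordered 4-tuples from {1,…,6} summing to 19 is 56.
P(sum = 19) = 56/1296 = 7/162.

7/162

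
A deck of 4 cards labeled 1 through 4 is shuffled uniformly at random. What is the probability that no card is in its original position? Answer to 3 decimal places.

This is the derangement probability: permutations of 4 with no fixed point.
D(4) = 4! · (1 − 1/1! + 1/2! − ··· + (−1)^4/4!) = 9.
P = 9/24 = 3/8 ≈ 0.375.

0.375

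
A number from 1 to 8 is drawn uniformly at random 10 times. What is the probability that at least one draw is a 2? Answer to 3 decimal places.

P(no draw is a 2) = (7/8)^10 ≈ 0.263.
P(at least one) = 1 − 0.263 = 0.737.

0.737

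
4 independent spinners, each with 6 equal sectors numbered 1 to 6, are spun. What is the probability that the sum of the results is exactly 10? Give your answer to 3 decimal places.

0.062

There are 6^4 = 1296 equally likely outcomes.
The number of ordered 4-tuples from {1,…,6} summing to 10 is 80.
P(sum = 10) = 80/1296 = 5/81 ≈ 0.062.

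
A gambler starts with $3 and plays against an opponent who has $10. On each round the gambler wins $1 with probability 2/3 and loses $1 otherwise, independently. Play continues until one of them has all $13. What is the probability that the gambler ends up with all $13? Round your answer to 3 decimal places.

0.875

Let r = q/p = (1/3)/(2/3) = 1/2. The recurrence P(i) = p·P(i+1) + q·P(i−1) with P(0)=0, P(13)=1 gives P(i) = (1 − r^i)/(1 − r^13).
P(3) = (1 − (1/2)^3) / (1 − (1/2)^13) = 7168/8191 ≈ 0.875.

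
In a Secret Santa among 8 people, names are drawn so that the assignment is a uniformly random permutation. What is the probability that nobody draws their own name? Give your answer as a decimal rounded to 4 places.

0.3679

This is the derangement probability: permutations of 8 with no fixed point.
D(8) = 8! · (1 − 1/1! + 1/2! − ··· + (−1)^8/8!) = 14833.
P = 14833/40320 = 2119/5760 ≈ 0.3679.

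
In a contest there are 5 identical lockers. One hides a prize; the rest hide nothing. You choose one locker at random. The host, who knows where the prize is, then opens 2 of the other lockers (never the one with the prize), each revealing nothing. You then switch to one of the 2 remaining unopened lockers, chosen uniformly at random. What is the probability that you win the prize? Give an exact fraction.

2/5

Your original locker holds the prize with probability 1/5, so the other 4 collectively hold it with probability 4/5.
The host can always find 2 empty lockers to open, so the reveals don't change that 4/5; it is now spread over the 2 remaining unopened lockers.
P(win by switching) = (4/5) · (1/2) = 2/5.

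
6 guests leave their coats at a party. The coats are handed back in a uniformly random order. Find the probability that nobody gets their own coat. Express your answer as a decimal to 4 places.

0.3681

This is the derangement probability: permutations of 6 with no fixed point.
D(6) = 6! · (1 − 1/1! + 1/2! − ··· + (−1)^6/6!) = 265.
P = 265/720 = 53/144 ≈ 0.3681.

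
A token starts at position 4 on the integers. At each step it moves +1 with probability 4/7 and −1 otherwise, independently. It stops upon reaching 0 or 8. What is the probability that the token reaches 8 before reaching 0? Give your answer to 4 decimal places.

0.7596

Let r = q/p = (3/7)/(4/7) = 3/4. The recurrence P(i) = p·P(i+1) + q·P(i−1) with P(0)=0, P(8)=1 gives P(i) = (1 − r^i)/(1 − r^8).
P(4) = (1 − (3/4)^4) / (1 − (3/4)^8) = 256/337 ≈ 0.7596.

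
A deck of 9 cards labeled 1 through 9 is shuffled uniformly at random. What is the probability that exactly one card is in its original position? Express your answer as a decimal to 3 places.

Choose which one is fixed: C(9,1) = 9 ways.
The remaining 8 must have no fixed point: D(8) = 14833.
P = 9·14833/362880 = 2119/5760 ≈ 0.368.

0.368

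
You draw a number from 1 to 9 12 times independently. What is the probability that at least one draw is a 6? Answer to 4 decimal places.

P(no draw is a 6) = (8/9)^12 ≈ 0.2433.
P(at least one) = 1 − 0.2433 = 0.7567.

0.7567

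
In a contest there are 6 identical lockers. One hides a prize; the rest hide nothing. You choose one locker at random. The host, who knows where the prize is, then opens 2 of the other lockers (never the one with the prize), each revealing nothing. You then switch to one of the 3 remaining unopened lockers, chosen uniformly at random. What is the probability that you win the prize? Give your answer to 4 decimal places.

Your original locker holds the prize with probability 1/6, so the other 5 collectively hold it with probability 5/6.
The host can always find 2 empty lockers to open, so the reveals don't change that 5/6; it is now spread over the 3 remaining unopened lockers.
P(win by switching) = (5/6) · (1/3) = 5/18 ≈ 0.2778.

0.2778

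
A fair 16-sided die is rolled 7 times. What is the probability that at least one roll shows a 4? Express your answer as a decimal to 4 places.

0.3635

P(no roll shows a 4) = (15/16)^7 ≈ 0.6365.
P(at least one) = 1 − 0.6365 = 0.3635.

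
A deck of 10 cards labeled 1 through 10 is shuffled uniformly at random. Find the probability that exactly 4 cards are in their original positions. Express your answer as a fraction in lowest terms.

Choose which 4 of the 10 are fixed: C(10,4) = 210 ways.
The remaining 6 must have no fixed point: D(6) = 265.
P = 210·265/3628800 = 53/3456.

53/3456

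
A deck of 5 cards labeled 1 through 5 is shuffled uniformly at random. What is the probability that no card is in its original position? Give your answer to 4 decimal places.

0.3667

This is the derangement probability: permutations of 5 with no fixed point.
D(5) = 5! · (1 − 1/1! + 1/2! − ··· + (−1)^5/5!) = 44.
P = 44/120 = 11/30 ≈ 0.3667.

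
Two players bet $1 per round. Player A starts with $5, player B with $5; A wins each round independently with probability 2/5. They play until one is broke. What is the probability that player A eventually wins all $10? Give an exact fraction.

Let r = q/p = (3/5)/(2/5) = 3/2. The recurrence P(i) = p·P(i+1) + q·P(i−1) with P(0)=0, P(10)=1 gives P(i) = (1 − r^i)/(1 − r^10).
P(5) = (1 − (3/2)^5) / (1 − (3/2)^10) = 32/275.

32/275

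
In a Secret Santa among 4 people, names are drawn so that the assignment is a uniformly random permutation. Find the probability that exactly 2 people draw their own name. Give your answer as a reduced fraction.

1/4

Choose which 2 of the 4 are fixed: C(4,2) = 6 ways.
The remaining 2 must have no fixed point: D(2) = 1.
P = 6·1/24 = 1/4.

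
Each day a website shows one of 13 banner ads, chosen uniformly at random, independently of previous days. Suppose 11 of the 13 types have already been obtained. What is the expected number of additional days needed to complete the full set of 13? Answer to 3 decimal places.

19.500

Starting from 11 distinct types, each trial gives a new one with probability (13−i)/13 when i types are held, so the wait for the next new type is 13/(13−i).
E = 13/2 + 13/1 = 39/2 ≈ 19.500.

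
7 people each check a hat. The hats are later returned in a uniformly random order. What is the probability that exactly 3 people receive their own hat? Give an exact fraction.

Choose which 3 of the 7 are fixed: C(7,3) = 35 ways.
The remaining 4 must have no fixed point: D(4) = 9.
P = 35·9/5040 = 1/16.

1/16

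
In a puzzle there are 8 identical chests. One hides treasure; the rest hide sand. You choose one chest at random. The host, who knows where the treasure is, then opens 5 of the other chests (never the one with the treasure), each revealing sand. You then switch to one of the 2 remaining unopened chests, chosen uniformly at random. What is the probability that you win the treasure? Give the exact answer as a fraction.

7/16

Your original chest holds the treasure with probability 1/8, so the other 7 collectively hold it with probability 7/8.
The host can always find 5 empty chests to open, so the reveals don't change that 7/8; it is now spread over the 2 remaining unopened chests.
P(win by switching) = (7/8) · (1/2) = 7/16.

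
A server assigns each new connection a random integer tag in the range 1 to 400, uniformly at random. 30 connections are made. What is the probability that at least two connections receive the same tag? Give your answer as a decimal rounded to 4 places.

0.6722

It's easier to compute the probability that all 30 are distinct.
P(all distinct) = 400/400 · 399/400 · ··· · 371/400 ≈ 0.3278.
So the probability of at least one match is 1 − 0.3278 = 0.6722.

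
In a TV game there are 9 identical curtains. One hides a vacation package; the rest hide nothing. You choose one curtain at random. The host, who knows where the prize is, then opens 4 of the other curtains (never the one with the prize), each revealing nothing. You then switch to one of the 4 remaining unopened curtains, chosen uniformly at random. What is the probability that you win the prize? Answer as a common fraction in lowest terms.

2/9

Your original curtain holds the prize with probability 1/9, so the other 8 collectively hold it with probability 8/9.
The host can always find 4 empty curtains to open, so the reveals don't change that 8/9; it is now spread over the 4 remaining unopened curtains.
P(win by switching) = (8/9) · (1/4) = 2/9.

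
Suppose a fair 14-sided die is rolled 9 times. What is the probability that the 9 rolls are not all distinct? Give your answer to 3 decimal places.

P(all 9 different) = 14/14 · 13/14 · ··· · 6/14 ≈ 0.035.
P(at least two equal) = 1 − 0.035 = 0.965.

0.965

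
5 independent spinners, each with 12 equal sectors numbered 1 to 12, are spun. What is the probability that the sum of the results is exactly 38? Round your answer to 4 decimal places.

There are 12^5 = 248832 equally likely outcomes.
The number of ordered 5-tuples from {1,…,12} summing to 38 is 9945.
P(sum = 38) = 9945/248832 = 1105/27648 ≈ 0.0400.

0.0400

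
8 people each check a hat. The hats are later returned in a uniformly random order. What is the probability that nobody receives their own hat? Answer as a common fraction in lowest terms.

2119/5760

This is the derangement probability: permutations of 8 with no fixed point.
D(8) = 8! · (1 − 1/1! + 1/2! − ··· + (−1)^8/8!) = 14833.
P = 14833/40320 = 2119/5760.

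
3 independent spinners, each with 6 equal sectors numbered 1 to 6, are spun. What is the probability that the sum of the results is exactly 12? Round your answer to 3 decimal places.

There are 6^3 = 216 equally likely outcomes.
The number of ordered 3-tuples from {1,…,6} summing to 12 is 25.
P(sum = 12) = 25/216 ≈ 0.116.

0.116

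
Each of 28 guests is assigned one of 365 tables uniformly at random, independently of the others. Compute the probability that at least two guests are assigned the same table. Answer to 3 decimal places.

It's easier to compute the probability that all 28 are distinct.
P(all distinct) = 365/365 · 364/365 · ··· · 338/365 ≈ 0.346.
So the probability of at least one match is 1 − 0.346 = 0.654.

0.654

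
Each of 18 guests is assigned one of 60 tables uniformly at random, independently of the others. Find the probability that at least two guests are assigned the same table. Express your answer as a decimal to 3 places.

It's easier to compute the probability that all 18 are distinct.
P(all distinct) = 60/60 · 59/60 · ··· · 43/60 ≈ 0.058.
So the probability of at least one match is 1 − 0.058 = 0.942.

0.942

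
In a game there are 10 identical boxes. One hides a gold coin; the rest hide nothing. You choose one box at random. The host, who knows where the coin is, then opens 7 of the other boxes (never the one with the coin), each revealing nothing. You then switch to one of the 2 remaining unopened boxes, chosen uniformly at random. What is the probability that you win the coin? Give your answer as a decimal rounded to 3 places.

Your original box holds the coin with probability 1/10, so the other 9 collectively hold it with probability 9/10.
The host can always find 7 empty boxes to open, so the reveals don't change that 9/10; it is now spread over the 2 remaining unopened boxes.
P(win by switching) = (9/10) · (1/2) = 9/20 ≈ 0.450.

0.450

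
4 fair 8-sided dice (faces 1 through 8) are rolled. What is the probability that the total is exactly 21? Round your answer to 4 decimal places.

There are 8^4 = 4096 equally likely outcomes.
The number of ordered 4-tuples from {1,…,8} summing to 21 is 284.
P(sum = 21) = 284/4096 = 71/1024 ≈ 0.0693.

0.0693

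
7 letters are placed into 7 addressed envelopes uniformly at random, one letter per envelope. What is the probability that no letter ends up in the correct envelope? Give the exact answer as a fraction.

103/280

This is the derangement probability: permutations of 7 with no fixed point.
D(7) = 7! · (1 − 1/1! + 1/2! − ··· + (−1)^7/7!) = 1854.
P = 1854/5040 = 103/280.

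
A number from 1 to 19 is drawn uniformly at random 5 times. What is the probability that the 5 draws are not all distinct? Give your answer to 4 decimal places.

P(all 5 different) = 19/19 · 18/19 · ··· · 15/19 ≈ 0.5635.
P(at least two equal) = 1 − 0.5635 = 0.4365.

0.4365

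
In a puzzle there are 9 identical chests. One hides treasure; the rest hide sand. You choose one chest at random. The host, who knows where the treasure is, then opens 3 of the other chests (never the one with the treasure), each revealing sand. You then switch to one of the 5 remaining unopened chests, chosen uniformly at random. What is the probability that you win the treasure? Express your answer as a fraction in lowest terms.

Your original chest holds the treasure with probability 1/9, so the other 8 collectively hold it with probability 8/9.
The host can always find 3 empty chests to open, so the reveals don't change that 8/9; it is now spread over the 5 remaining unopened chests.
P(win by switching) = (8/9) · (1/5) = 8/45.

8/45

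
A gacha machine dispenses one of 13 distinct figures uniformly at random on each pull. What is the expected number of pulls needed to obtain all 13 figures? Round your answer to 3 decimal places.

41.342

After i distinct types are collected, each trial gives a new one with probability (13−i)/13, so the expected wait for the next new type is 13/(13−i).
E = 13/13 + 13/12 + 13/11 + 13/10 + 13/9 + 13/8 + 13/7 + 13/6 + 13/5 + 13/4 + 13/3 + 13/2 + 13/1 = 1145993/27720 ≈ 41.342.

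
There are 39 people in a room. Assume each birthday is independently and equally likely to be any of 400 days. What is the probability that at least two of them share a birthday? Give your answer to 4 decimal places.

0.8527

It's easier to compute the probability that all 39 are distinct.
P(all distinct) = 400/400 · 399/400 · ··· · 362/400 ≈ 0.1473.
So the probability of at least one match is 1 − 0.1473 = 0.8527.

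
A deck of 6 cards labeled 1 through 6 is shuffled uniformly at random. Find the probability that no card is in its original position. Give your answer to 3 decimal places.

This is the derangement probability: permutations of 6 with no fixed point.
D(6) = 6! · (1 − 1/1! + 1/2! − ··· + (−1)^6/6!) = 265.
P = 265/720 = 53/144 ≈ 0.368.

0.368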